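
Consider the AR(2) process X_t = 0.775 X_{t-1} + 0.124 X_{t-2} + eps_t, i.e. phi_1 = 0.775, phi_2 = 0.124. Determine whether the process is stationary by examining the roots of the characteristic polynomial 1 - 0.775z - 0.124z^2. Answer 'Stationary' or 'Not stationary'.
\text{Stationary}

The AR(p) characteristic polynomial is P(z) = 1 - 0.775z - 0.124z^2.
Stationarity requires all roots to lie outside the unit circle, i.e. |z| > 1 for every root.
Set 1 + (-0.775) z + (-0.124) z^2 = 0, i.e. a z^2 + b z + c = 0 with a = -0.124, b = -0.775, c = 1.
Discriminant D = b^2 - 4ac = (-0.775)^2 - 4*(-0.124)*1 = 0.600625 - (-0.496) = 1.096625.
D >= 0, so the roots are real: z = (-b +/- sqrt(D)) / (2a) = (0.775 +/- 1.047199) / (-0.248).
  z_1 = (0.775 + 1.047199) / (-0.248) = -7.3476,   |z_1| = 7.3476.
  z_2 = (0.775 - 1.047199) / (-0.248) = 1.0976,   |z_2| = 1.0976.
Moduli of all roots: 7.3476, 1.0976.
All moduli strictly greater than 1? Yes.
Verdict: Stationary.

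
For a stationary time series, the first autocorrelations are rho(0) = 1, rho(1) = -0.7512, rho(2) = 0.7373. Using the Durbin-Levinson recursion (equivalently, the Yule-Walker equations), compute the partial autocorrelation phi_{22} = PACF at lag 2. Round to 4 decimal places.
\phi_{22} = 0.3971

The PACF at lag k is phi_{kk}, the last component of the solution
to the Yule-Walker system G_k phi = r_k where
  (G_k)_{ij} = rho(|i - j|), (r_k)_i = rho(i), i,j = 1..k.
Equivalently, Durbin-Levinson gives phi_{kk} iteratively:
  phi_{11} = rho(1)
  phi_{kk} = [rho(k) - sum_{j=1..k-1} phi_{k-1,j} rho(k-j)]
            / [1 - sum_{j=1..k-1} phi_{k-1,j} rho(j)],
  phi_{k,j} = phi_{k-1,j} - phi_{kk} phi_{k-1,k-j},  j = 1..k-1.
Step k = 1:
  phi_11 = rho(1) = -0.7512.
Step k = 2:
  phi_22 = [rho(2) - phi_11 rho(1)] / [1 - phi_11 rho(1)] = [0.7373 - (-0.7512)(-0.7512)] / [1 - (-0.7512)(-0.7512)]
         = 0.17299856 / 0.43569856 = 0.3971.
Therefore phi_{22} = 0.3971.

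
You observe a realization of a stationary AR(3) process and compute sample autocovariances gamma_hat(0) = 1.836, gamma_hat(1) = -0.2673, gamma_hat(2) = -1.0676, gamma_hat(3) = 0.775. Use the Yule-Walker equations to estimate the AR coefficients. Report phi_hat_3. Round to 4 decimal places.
\hat\phi_{3} = 0.3220

The Yule-Walker equations for an AR(p) process read, in matrix form,
  Gamma_p phi = r_p,   with   (Gamma_p)_{ij} = gamma(|i - j|),
                       (r_p)_i = gamma(i),   i,j = 1..p.
Substitute the sample gammas (Toeplitz matrix and right-hand side of size 3):
  Gamma_p = [[1.836, -0.2673, -1.0676], [-0.2673, 1.836, -0.2673], [-1.0676, -0.2673, 1.836]]
  r_p     = [-0.2673, -1.0676, 0.775]
Written out (R1..R3):
  (R1) 1.836 phi_1 - 0.2673 phi_2 - 1.0676 phi_3 = -0.2673
  (R2) -0.2673 phi_1 + 1.836 phi_2 - 0.2673 phi_3 = -1.0676
  (R3) -1.0676 phi_1 - 0.2673 phi_2 + 1.836 phi_3 = 0.775
Gaussian elimination:
  R2 <- R2 - (-0.2673/1.836) R1 = R2 - (-0.145588) R1:  1.797084 phi_2 - 0.42273 phi_3 = -1.106516
  R3 <- R3 - (-1.0676/1.836) R1 = R3 - (-0.581481) R1:  -0.42273 phi_2 + 1.21521 phi_3 = 0.61957
  R3 <- R3 - (-0.42273/1.797084) R2 = R3 - (-0.235231) R2:  1.115771 phi_3 = 0.359283
Back-substitution:
  phi_hat_3 = 0.359283 / 1.115771 = 0.322004
  phi_hat_2 = (-1.106516 - (-0.42273)(0.322004)) / 1.797084 = -0.539983
  phi_hat_1 = (-0.2673 - (-0.2673)(-0.539983) - (-1.0676)(0.322004)) / 1.836 = -0.036964
So phi_hat = [-0.0370, -0.5400, 0.3220].
Therefore phi_hat_3 = 0.3220.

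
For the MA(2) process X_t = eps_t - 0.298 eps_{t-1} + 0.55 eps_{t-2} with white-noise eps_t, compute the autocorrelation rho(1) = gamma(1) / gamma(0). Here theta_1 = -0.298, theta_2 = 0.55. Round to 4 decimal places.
\rho(1) = -0.3320

For an MA(q) process with theta_0 = 1, the autocovariance is
  gamma(k) = sigma^2 * sum_{i=0..q-k} theta_i * theta_{i+k},
and rho(k) = gamma(k) / gamma(0). Sigma^2 cancels.
  numerator   = (1)*(-0.298) + (-0.298)*(0.55) = -0.4619.
  denominator = (1)^2 + (-0.298)^2 + (0.55)^2 = 1.391304.
  rho(1) = -0.4619 / 1.391304 = -0.3320.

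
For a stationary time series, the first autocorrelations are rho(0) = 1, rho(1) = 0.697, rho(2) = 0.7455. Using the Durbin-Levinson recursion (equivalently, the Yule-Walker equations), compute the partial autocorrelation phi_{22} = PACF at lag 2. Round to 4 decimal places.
\phi_{22} = 0.5050

The PACF at lag k is phi_{kk}, the last component of the solution
to the Yule-Walker system G_k phi = r_k where
  (G_k)_{ij} = rho(|i - j|), (r_k)_i = rho(i), i,j = 1..k.
Equivalently, Durbin-Levinson gives phi_{kk} iteratively:
  phi_{11} = rho(1)
  phi_{kk} = [rho(k) - sum_{j=1..k-1} phi_{k-1,j} rho(k-j)]
            / [1 - sum_{j=1..k-1} phi_{k-1,j} rho(j)],
  phi_{k,j} = phi_{k-1,j} - phi_{kk} phi_{k-1,k-j},  j = 1..k-1.
Step k = 1:
  phi_11 = rho(1) = 0.697.
Step k = 2:
  phi_22 = [rho(2) - phi_11 rho(1)] / [1 - phi_11 rho(1)] = [0.7455 - (0.697)(0.697)] / [1 - (0.697)(0.697)]
         = 0.259691 / 0.514191 = 0.505.
Therefore phi_{22} = 0.5050.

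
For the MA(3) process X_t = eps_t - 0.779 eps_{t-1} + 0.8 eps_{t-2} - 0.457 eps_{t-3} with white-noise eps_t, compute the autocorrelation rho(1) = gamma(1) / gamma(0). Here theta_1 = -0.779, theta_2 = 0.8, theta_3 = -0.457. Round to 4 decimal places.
\rho(1) = -0.7199

For an MA(q) process with theta_0 = 1, the autocovariance is
  gamma(k) = sigma^2 * sum_{i=0..q-k} theta_i * theta_{i+k},
and rho(k) = gamma(k) / gamma(0). Sigma^2 cancels.
  numerator   = (1)*(-0.779) + (-0.779)*(0.8) + (0.8)*(-0.457) = -1.7678.
  denominator = (1)^2 + (-0.779)^2 + (0.8)^2 + (-0.457)^2 = 2.45569.
  rho(1) = -1.7678 / 2.45569 = -0.7199.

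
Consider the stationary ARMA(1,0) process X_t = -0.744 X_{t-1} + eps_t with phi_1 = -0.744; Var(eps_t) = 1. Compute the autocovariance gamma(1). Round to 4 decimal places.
\gamma(1) = -1.6664

Multiply the model equation by X_{t-k} and take expectations. With theta_0 = psi_0 = 1 and psi_j the MA(infinity) weights, this gives
  gamma(k) - sum_i phi_i gamma(k-i) = c_k,
  c_k = sigma^2 * sum_{j=k..q} theta_j psi_{j-k}   (c_k = 0 for k > q),
using gamma(-m) = gamma(m).
Pure AR (q = 0): c_0 = sigma^2 = 1, c_k = 0 for k >= 1.
Equations for k = 0 and k = 1 (AR order 1):
  gamma(0) = phi_1 gamma(1) + c_0
  gamma(1) = phi_1 gamma(0) + c_1
Substituting the second into the first: gamma(0) (1 - phi_1^2) = c_0 + phi_1 c_1, so
  gamma(0) = c_0 / (1 - phi_1^2) = 1 / (1 - (-0.744)^2) = 1 / 0.446464 = 2.239822.
  gamma(1) = phi_1 gamma(0) = (-0.744)(2.239822) = -1.666428.
Therefore gamma(1) = -1.6664 (to 4 decimal places).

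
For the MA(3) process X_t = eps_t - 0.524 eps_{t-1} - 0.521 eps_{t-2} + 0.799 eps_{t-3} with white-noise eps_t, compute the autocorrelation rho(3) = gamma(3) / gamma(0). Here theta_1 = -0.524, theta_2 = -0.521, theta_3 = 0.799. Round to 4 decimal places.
\rho(3) = 0.3658

For an MA(q) process with theta_0 = 1, the autocovariance is
  gamma(k) = sigma^2 * sum_{i=0..q-k} theta_i * theta_{i+k},
and rho(k) = gamma(k) / gamma(0). Sigma^2 cancels.
  numerator   = (1)*(0.799) = 0.799.
  denominator = (1)^2 + (-0.524)^2 + (-0.521)^2 + (0.799)^2 = 2.184418.
  rho(3) = 0.799 / 2.184418 = 0.3658.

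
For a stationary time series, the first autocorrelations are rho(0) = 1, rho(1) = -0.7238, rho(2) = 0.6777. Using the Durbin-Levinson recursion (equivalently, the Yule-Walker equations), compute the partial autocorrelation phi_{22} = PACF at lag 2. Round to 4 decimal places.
\phi_{22} = 0.3231

The PACF at lag k is phi_{kk}, the last component of the solution
to the Yule-Walker system G_k phi = r_k where
  (G_k)_{ij} = rho(|i - j|), (r_k)_i = rho(i), i,j = 1..k.
Equivalently, Durbin-Levinson gives phi_{kk} iteratively:
  phi_{11} = rho(1)
  phi_{kk} = [rho(k) - sum_{j=1..k-1} phi_{k-1,j} rho(k-j)]
            / [1 - sum_{j=1..k-1} phi_{k-1,j} rho(j)],
  phi_{k,j} = phi_{k-1,j} - phi_{kk} phi_{k-1,k-j},  j = 1..k-1.
Step k = 1:
  phi_11 = rho(1) = -0.7238.
Step k = 2:
  phi_22 = [rho(2) - phi_11 rho(1)] / [1 - phi_11 rho(1)] = [0.6777 - (-0.7238)(-0.7238)] / [1 - (-0.7238)(-0.7238)]
         = 0.15381356 / 0.47611356 = 0.3231.
Therefore phi_{22} = 0.3231.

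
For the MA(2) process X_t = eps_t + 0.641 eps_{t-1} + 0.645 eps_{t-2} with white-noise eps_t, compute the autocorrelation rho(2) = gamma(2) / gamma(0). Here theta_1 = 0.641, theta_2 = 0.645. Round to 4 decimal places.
\rho(2) = 0.3531

For an MA(q) process with theta_0 = 1, the autocovariance is
  gamma(k) = sigma^2 * sum_{i=0..q-k} theta_i * theta_{i+k},
and rho(k) = gamma(k) / gamma(0). Sigma^2 cancels.
  numerator   = (1)*(0.645) = 0.645.
  denominator = (1)^2 + (0.641)^2 + (0.645)^2 = 1.826906.
  rho(2) = 0.645 / 1.826906 = 0.3531.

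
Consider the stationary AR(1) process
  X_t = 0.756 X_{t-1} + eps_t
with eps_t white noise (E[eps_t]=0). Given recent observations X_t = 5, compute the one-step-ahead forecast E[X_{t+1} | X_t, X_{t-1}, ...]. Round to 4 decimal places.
E[X_{t+1} \mid \mathcal F_t] = 3.7800

For an AR(p) model X_t = c + sum_i phi_i X_{t-i} + eps_t, the
one-step-ahead conditional mean is
  E[X_{t+1} | X_t, ...] = c + sum_i phi_i X_{t+1-i}.
Substitute known values:
  E[X_{t+1} | ...] = (0.756) * (5)
                   = 3.7800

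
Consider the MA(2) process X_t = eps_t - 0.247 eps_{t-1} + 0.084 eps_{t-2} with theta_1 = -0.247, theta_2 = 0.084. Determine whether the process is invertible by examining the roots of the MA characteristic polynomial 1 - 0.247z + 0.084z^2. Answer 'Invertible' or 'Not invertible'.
\text{Invertible}

The MA(q) characteristic polynomial is P(z) = 1 - 0.247z + 0.084z^2.
Invertibility requires all roots to lie outside the unit circle, i.e. |z| > 1 for every root.
Set 1 + (-0.247) z + (0.084) z^2 = 0, i.e. a z^2 + b z + c = 0 with a = 0.084, b = -0.247, c = 1.
Discriminant D = b^2 - 4ac = (-0.247)^2 - 4*(0.084)*1 = 0.061009 - (0.336) = -0.274991.
D < 0, so the roots are the complex-conjugate pair z = (-b +/- i sqrt(-D)) / (2a) = 1.4702 +/- 3.1214i.
For a conjugate pair |z|^2 = z * conj(z) = (product of roots) = c/a = 1/(0.084) = 11.904762, so |z| = sqrt(11.904762) = 3.4503 for both roots.
Moduli of all roots: 3.4503, 3.4503.
All moduli strictly greater than 1? Yes.
Verdict: Invertible.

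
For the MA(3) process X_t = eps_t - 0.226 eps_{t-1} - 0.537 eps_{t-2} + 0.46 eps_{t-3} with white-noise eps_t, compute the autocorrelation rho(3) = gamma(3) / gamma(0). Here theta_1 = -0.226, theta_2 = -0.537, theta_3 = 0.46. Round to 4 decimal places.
\rho(3) = 0.2966

For an MA(q) process with theta_0 = 1, the autocovariance is
  gamma(k) = sigma^2 * sum_{i=0..q-k} theta_i * theta_{i+k},
and rho(k) = gamma(k) / gamma(0). Sigma^2 cancels.
  numerator   = (1)*(0.46) = 0.46.
  denominator = (1)^2 + (-0.226)^2 + (-0.537)^2 + (0.46)^2 = 1.551045.
  rho(3) = 0.46 / 1.551045 = 0.2966.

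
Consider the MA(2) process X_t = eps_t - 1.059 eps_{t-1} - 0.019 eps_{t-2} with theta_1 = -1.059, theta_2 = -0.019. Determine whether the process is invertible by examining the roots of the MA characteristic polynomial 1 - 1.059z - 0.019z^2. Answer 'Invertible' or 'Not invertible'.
\text{Not invertible}

The MA(q) characteristic polynomial is P(z) = 1 - 1.059z - 0.019z^2.
Invertibility requires all roots to lie outside the unit circle, i.e. |z| > 1 for every root.
Set 1 + (-1.059) z + (-0.019) z^2 = 0, i.e. a z^2 + b z + c = 0 with a = -0.019, b = -1.059, c = 1.
Discriminant D = b^2 - 4ac = (-1.059)^2 - 4*(-0.019)*1 = 1.121481 - (-0.076) = 1.197481.
D >= 0, so the roots are real: z = (-b +/- sqrt(D)) / (2a) = (1.059 +/- 1.094295) / (-0.038).
  z_1 = (1.059 + 1.094295) / (-0.038) = -56.6657,   |z_1| = 56.6657.
  z_2 = (1.059 - 1.094295) / (-0.038) = 0.9288,   |z_2| = 0.9288.
Moduli of all roots: 56.6657, 0.9288.
All moduli strictly greater than 1? No.
Verdict: Not invertible.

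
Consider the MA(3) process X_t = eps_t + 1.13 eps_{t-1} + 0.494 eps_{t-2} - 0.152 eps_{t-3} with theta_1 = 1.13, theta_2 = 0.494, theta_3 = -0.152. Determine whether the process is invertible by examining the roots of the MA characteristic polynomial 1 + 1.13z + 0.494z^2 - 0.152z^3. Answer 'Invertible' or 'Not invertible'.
\text{Invertible}

The MA(q) characteristic polynomial is P(z) = 1 + 1.13z + 0.494z^2 - 0.152z^3.
Invertibility requires all roots to lie outside the unit circle, i.e. |z| > 1 for every root.
Degree 3: look for a simple real root z0 first, then factor out (1 - z/z0) and solve the remaining quadratic.
Testing z0 = 5: P(5) = 1 + (1.13)(5) + (0.494)(5)^2 + (-0.152)(5)^3
  = 1 + (5.65) + (12.35) + (-19) = 0.  So z_0 = 5 is a root, |z_0| = 5.
Divide out the factor (1 - 0.2 z) = (1 - z/z0) (since 1/z0 = 0.2):
  P(z) = (1 - 0.2 z)(1 + (1.33) z + (0.76) z^2)
  [check: z-coef 1.33 - (0.2) = 1.13; z^2-coef 0.76 - (0.2)(1.33) = 0.494; z^3-coef -(0.2)(0.76) = -0.152.]
Remaining roots from the quadratic factor 1 + (1.33) z + (0.76) z^2:
  Set 1 + (1.33) z + (0.76) z^2 = 0, i.e. a z^2 + b z + c = 0 with a = 0.76, b = 1.33, c = 1.
  Discriminant D = b^2 - 4ac = (1.33)^2 - 4*(0.76)*1 = 1.7689 - (3.04) = -1.2711.
  D < 0, so the roots are the complex-conjugate pair z = (-b +/- i sqrt(-D)) / (2a) = -0.875 +/- 0.7417i.
  For a conjugate pair |z|^2 = z * conj(z) = (product of roots) = c/a = 1/(0.76) = 1.315789, so |z| = sqrt(1.315789) = 1.1471 for both roots.
Moduli of all roots: 5.0000, 1.1471, 1.1471.
All moduli strictly greater than 1? Yes.
Verdict: Invertible.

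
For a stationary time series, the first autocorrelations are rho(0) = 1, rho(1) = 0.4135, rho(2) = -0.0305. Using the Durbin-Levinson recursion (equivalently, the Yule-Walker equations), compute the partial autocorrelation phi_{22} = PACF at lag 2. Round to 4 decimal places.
\phi_{22} = -0.2430

The PACF at lag k is phi_{kk}, the last component of the solution
to the Yule-Walker system G_k phi = r_k where
  (G_k)_{ij} = rho(|i - j|), (r_k)_i = rho(i), i,j = 1..k.
Equivalently, Durbin-Levinson gives phi_{kk} iteratively:
  phi_{11} = rho(1)
  phi_{kk} = [rho(k) - sum_{j=1..k-1} phi_{k-1,j} rho(k-j)]
            / [1 - sum_{j=1..k-1} phi_{k-1,j} rho(j)],
  phi_{k,j} = phi_{k-1,j} - phi_{kk} phi_{k-1,k-j},  j = 1..k-1.
Step k = 1:
  phi_11 = rho(1) = 0.4135.
Step k = 2:
  phi_22 = [rho(2) - phi_11 rho(1)] / [1 - phi_11 rho(1)] = [-0.0305 - (0.4135)(0.4135)] / [1 - (0.4135)(0.4135)]
         = -0.20148225 / 0.82901775 = -0.243.
Therefore phi_{22} = -0.2430.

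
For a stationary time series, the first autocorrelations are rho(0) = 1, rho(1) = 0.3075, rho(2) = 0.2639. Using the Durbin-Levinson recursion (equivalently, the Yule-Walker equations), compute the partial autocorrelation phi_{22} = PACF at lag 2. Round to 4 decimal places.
\phi_{22} = 0.1870

The PACF at lag k is phi_{kk}, the last component of the solution
to the Yule-Walker system G_k phi = r_k where
  (G_k)_{ij} = rho(|i - j|), (r_k)_i = rho(i), i,j = 1..k.
Equivalently, Durbin-Levinson gives phi_{kk} iteratively:
  phi_{11} = rho(1)
  phi_{kk} = [rho(k) - sum_{j=1..k-1} phi_{k-1,j} rho(k-j)]
            / [1 - sum_{j=1..k-1} phi_{k-1,j} rho(j)],
  phi_{k,j} = phi_{k-1,j} - phi_{kk} phi_{k-1,k-j},  j = 1..k-1.
Step k = 1:
  phi_11 = rho(1) = 0.3075.
Step k = 2:
  phi_22 = [rho(2) - phi_11 rho(1)] / [1 - phi_11 rho(1)] = [0.2639 - (0.3075)(0.3075)] / [1 - (0.3075)(0.3075)]
         = 0.16934375 / 0.90544375 = 0.187.
Therefore phi_{22} = 0.1870.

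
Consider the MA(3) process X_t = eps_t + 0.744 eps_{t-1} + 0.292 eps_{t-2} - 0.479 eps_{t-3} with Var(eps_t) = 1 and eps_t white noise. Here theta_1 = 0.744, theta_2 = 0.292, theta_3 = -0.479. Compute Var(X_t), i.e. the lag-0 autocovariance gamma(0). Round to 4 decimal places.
\gamma(0) = 1.8682

For an MA(q) process X_t = eps_t + sum_i theta_i eps_{t-i} with
Var(eps_t) = sigma^2, the variance is
  gamma(0) = sigma^2 * (1 + sum_i theta_i^2).
  sum_i theta_i^2 = (0.744)^2 + (0.292)^2 + (-0.479)^2 = 0.553536 + 0.085264 + 0.229441 = 0.868241.
  gamma(0) = 1 * (1 + 0.868241) = 1 * 1.868241 = 1.868241, which rounds to 1.8682.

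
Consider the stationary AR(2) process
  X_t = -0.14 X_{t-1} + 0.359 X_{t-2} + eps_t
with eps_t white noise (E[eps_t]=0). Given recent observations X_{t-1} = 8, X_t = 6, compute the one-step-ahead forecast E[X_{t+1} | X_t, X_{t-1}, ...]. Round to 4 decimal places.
E[X_{t+1} \mid \mathcal F_t] = 2.0320

For an AR(p) model X_t = c + sum_i phi_i X_{t-i} + eps_t, the
one-step-ahead conditional mean is
  E[X_{t+1} | X_t, ...] = c + sum_i phi_i X_{t+1-i}.
Substitute known values:
  E[X_{t+1} | ...] = (-0.14) * (6) + (0.359) * (8)
                   = 2.0320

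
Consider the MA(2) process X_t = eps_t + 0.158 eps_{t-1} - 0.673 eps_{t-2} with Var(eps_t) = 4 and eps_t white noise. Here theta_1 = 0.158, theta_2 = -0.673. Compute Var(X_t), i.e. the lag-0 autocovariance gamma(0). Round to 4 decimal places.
\gamma(0) = 5.9116

For an MA(q) process X_t = eps_t + sum_i theta_i eps_{t-i} with
Var(eps_t) = sigma^2, the variance is
  gamma(0) = sigma^2 * (1 + sum_i theta_i^2).
  sum_i theta_i^2 = (0.158)^2 + (-0.673)^2 = 0.024964 + 0.452929 = 0.477893.
  gamma(0) = 4 * (1 + 0.477893) = 4 * 1.477893 = 5.911572, which rounds to 5.9116.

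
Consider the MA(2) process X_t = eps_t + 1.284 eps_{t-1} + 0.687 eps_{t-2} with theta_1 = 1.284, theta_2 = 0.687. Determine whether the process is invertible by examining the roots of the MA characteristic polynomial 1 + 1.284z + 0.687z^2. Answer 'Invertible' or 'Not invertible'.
\text{Invertible}

The MA(q) characteristic polynomial is P(z) = 1 + 1.284z + 0.687z^2.
Invertibility requires all roots to lie outside the unit circle, i.e. |z| > 1 for every root.
Set 1 + (1.284) z + (0.687) z^2 = 0, i.e. a z^2 + b z + c = 0 with a = 0.687, b = 1.284, c = 1.
Discriminant D = b^2 - 4ac = (1.284)^2 - 4*(0.687)*1 = 1.648656 - (2.748) = -1.099344.
D < 0, so the roots are the complex-conjugate pair z = (-b +/- i sqrt(-D)) / (2a) = -0.9345 +/- 0.7631i.
For a conjugate pair |z|^2 = z * conj(z) = (product of roots) = c/a = 1/(0.687) = 1.455604, so |z| = sqrt(1.455604) = 1.2065 for both roots.
Moduli of all roots: 1.2065, 1.2065.
All moduli strictly greater than 1? Yes.
Verdict: Invertible.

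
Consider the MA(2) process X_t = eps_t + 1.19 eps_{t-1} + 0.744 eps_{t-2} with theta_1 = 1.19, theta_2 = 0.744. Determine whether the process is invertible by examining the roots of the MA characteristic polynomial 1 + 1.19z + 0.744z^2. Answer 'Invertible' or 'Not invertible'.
\text{Invertible}

The MA(q) characteristic polynomial is P(z) = 1 + 1.19z + 0.744z^2.
Invertibility requires all roots to lie outside the unit circle, i.e. |z| > 1 for every root.
Set 1 + (1.19) z + (0.744) z^2 = 0, i.e. a z^2 + b z + c = 0 with a = 0.744, b = 1.19, c = 1.
Discriminant D = b^2 - 4ac = (1.19)^2 - 4*(0.744)*1 = 1.4161 - (2.976) = -1.5599.
D < 0, so the roots are the complex-conjugate pair z = (-b +/- i sqrt(-D)) / (2a) = -0.7997 +/- 0.8394i.
For a conjugate pair |z|^2 = z * conj(z) = (product of roots) = c/a = 1/(0.744) = 1.344086, so |z| = sqrt(1.344086) = 1.1593 for both roots.
Moduli of all roots: 1.1593, 1.1593.
All moduli strictly greater than 1? Yes.
Verdict: Invertible.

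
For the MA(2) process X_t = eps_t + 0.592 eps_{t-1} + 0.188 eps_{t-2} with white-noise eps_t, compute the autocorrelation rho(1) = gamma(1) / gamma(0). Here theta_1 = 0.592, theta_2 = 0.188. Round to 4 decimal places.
\rho(1) = 0.5075

For an MA(q) process with theta_0 = 1, the autocovariance is
  gamma(k) = sigma^2 * sum_{i=0..q-k} theta_i * theta_{i+k},
and rho(k) = gamma(k) / gamma(0). Sigma^2 cancels.
  numerator   = (1)*(0.592) + (0.592)*(0.188) = 0.703296.
  denominator = (1)^2 + (0.592)^2 + (0.188)^2 = 1.385808.
  rho(1) = 0.703296 / 1.385808 = 0.5075.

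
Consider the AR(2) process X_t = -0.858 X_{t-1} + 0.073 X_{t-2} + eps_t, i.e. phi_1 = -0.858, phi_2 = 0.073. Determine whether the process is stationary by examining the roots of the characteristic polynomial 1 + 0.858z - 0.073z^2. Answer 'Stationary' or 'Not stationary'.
\text{Stationary}

The AR(p) characteristic polynomial is P(z) = 1 + 0.858z - 0.073z^2.
Stationarity requires all roots to lie outside the unit circle, i.e. |z| > 1 for every root.
Set 1 + (0.858) z + (-0.073) z^2 = 0, i.e. a z^2 + b z + c = 0 with a = -0.073, b = 0.858, c = 1.
Discriminant D = b^2 - 4ac = (0.858)^2 - 4*(-0.073)*1 = 0.736164 - (-0.292) = 1.028164.
D >= 0, so the roots are real: z = (-b +/- sqrt(D)) / (2a) = (-0.858 +/- 1.013984) / (-0.146).
  z_1 = (-0.858 + 1.013984) / (-0.146) = -1.0684,   |z_1| = 1.0684.
  z_2 = (-0.858 - 1.013984) / (-0.146) = 12.8218,   |z_2| = 12.8218.
Moduli of all roots: 1.0684, 12.8218.
All moduli strictly greater than 1? Yes.
Verdict: Stationary.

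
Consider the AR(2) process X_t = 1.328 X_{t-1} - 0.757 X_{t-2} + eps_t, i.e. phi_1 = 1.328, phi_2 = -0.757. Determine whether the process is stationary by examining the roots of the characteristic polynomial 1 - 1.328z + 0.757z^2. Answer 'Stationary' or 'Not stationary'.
\text{Stationary}

The AR(p) characteristic polynomial is P(z) = 1 - 1.328z + 0.757z^2.
Stationarity requires all roots to lie outside the unit circle, i.e. |z| > 1 for every root.
Set 1 + (-1.328) z + (0.757) z^2 = 0, i.e. a z^2 + b z + c = 0 with a = 0.757, b = -1.328, c = 1.
Discriminant D = b^2 - 4ac = (-1.328)^2 - 4*(0.757)*1 = 1.763584 - (3.028) = -1.264416.
D < 0, so the roots are the complex-conjugate pair z = (-b +/- i sqrt(-D)) / (2a) = 0.8771 +/- 0.7427i.
For a conjugate pair |z|^2 = z * conj(z) = (product of roots) = c/a = 1/(0.757) = 1.321004, so |z| = sqrt(1.321004) = 1.1493 for both roots.
Moduli of all roots: 1.1493, 1.1493.
All moduli strictly greater than 1? Yes.
Verdict: Stationary.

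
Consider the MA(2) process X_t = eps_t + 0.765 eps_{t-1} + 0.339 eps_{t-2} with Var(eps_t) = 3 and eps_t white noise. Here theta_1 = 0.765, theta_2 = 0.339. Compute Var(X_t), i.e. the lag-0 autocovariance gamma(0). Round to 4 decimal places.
\gamma(0) = 5.1004

For an MA(q) process X_t = eps_t + sum_i theta_i eps_{t-i} with
Var(eps_t) = sigma^2, the variance is
  gamma(0) = sigma^2 * (1 + sum_i theta_i^2).
  sum_i theta_i^2 = (0.765)^2 + (0.339)^2 = 0.585225 + 0.114921 = 0.700146.
  gamma(0) = 3 * (1 + 0.700146) = 3 * 1.700146 = 5.100438, which rounds to 5.1004.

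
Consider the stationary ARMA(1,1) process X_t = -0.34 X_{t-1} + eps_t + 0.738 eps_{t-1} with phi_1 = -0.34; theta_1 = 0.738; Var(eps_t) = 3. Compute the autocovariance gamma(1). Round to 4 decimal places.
\gamma(1) = 1.0113

Multiply the model equation by X_{t-k} and take expectations. With theta_0 = psi_0 = 1 and psi_j the MA(infinity) weights, this gives
  gamma(k) - sum_i phi_i gamma(k-i) = c_k,
  c_k = sigma^2 * sum_{j=k..q} theta_j psi_{j-k}   (c_k = 0 for k > q),
using gamma(-m) = gamma(m).
psi-weights needed (psi_j = theta_j + sum_i phi_i psi_{j-i}):
  psi_1 = theta_1 + phi_1 = 0.738 + (-0.34) = 0.398
Right-hand sides:
  c_0 = sigma^2 (1 + theta_1 psi_1) = 3 * (1 + (0.738)(0.398)) = 3 * 1.293724 = 3.881172
  c_1 = sigma^2 theta_1 = 3 * (0.738) = 2.214
  c_2 = 0
Equations for k = 0 and k = 1 (AR order 1):
  gamma(0) = phi_1 gamma(1) + c_0
  gamma(1) = phi_1 gamma(0) + c_1
Substituting the second into the first: gamma(0) (1 - phi_1^2) = c_0 + phi_1 c_1, so
  gamma(0) = (c_0 + phi_1 c_1) / (1 - phi_1^2) = (3.881172 + (-0.34)(2.214)) / (1 - (-0.34)^2) = 3.128412 / 0.8844 = 3.537327.
  gamma(1) = phi_1 gamma(0) + c_1 = (-0.34)(3.537327) + (2.214) = 1.011309.
Therefore gamma(1) = 1.0113 (to 4 decimal places).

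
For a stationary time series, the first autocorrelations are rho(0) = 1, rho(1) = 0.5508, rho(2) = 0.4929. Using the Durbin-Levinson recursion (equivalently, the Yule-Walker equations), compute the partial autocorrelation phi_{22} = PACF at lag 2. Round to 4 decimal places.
\phi_{22} = 0.2721

The PACF at lag k is phi_{kk}, the last component of the solution
to the Yule-Walker system G_k phi = r_k where
  (G_k)_{ij} = rho(|i - j|), (r_k)_i = rho(i), i,j = 1..k.
Equivalently, Durbin-Levinson gives phi_{kk} iteratively:
  phi_{11} = rho(1)
  phi_{kk} = [rho(k) - sum_{j=1..k-1} phi_{k-1,j} rho(k-j)]
            / [1 - sum_{j=1..k-1} phi_{k-1,j} rho(j)],
  phi_{k,j} = phi_{k-1,j} - phi_{kk} phi_{k-1,k-j},  j = 1..k-1.
Step k = 1:
  phi_11 = rho(1) = 0.5508.
Step k = 2:
  phi_22 = [rho(2) - phi_11 rho(1)] / [1 - phi_11 rho(1)] = [0.4929 - (0.5508)(0.5508)] / [1 - (0.5508)(0.5508)]
         = 0.18951936 / 0.69661936 = 0.2721.
Therefore phi_{22} = 0.2721.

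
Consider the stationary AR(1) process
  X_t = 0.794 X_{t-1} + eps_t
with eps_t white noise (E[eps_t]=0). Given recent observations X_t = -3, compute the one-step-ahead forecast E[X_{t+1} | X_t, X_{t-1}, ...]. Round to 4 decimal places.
E[X_{t+1} \mid \mathcal F_t] = -2.3820

For an AR(p) model X_t = c + sum_i phi_i X_{t-i} + eps_t, the
one-step-ahead conditional mean is
  E[X_{t+1} | X_t, ...] = c + sum_i phi_i X_{t+1-i}.
Substitute known values:
  E[X_{t+1} | ...] = (0.794) * (-3)
                   = -2.3820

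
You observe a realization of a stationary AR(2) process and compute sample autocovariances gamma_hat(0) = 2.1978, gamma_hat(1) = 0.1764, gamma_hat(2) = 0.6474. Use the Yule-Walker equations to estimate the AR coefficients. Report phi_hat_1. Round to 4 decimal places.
\hat\phi_{1} = 0.0570

The Yule-Walker equations for an AR(p) process read, in matrix form,
  Gamma_p phi = r_p,   with   (Gamma_p)_{ij} = gamma(|i - j|),
                       (r_p)_i = gamma(i),   i,j = 1..p.
Substitute the sample gammas (Toeplitz matrix and right-hand side of size 2):
  Gamma_p = [[2.1978, 0.1764], [0.1764, 2.1978]]
  r_p     = [0.1764, 0.6474]
Written out:
  2.1978 phi_1 + 0.1764 phi_2 = 0.1764
  0.1764 phi_1 + 2.1978 phi_2 = 0.6474
Solve by Cramer's rule:
  det = gamma(0)^2 - gamma(1)^2 = (2.1978)^2 - (0.1764)^2 = 4.83032484 - 0.03111696 = 4.79920788
  phi_hat_1 = [gamma(1) gamma(0) - gamma(1) gamma(2)] / det = [(0.1764)(2.1978) - (0.1764)(0.6474)] / 4.79920788 = 0.27349056 / 4.79920788 = 0.057
  phi_hat_2 = [gamma(0) gamma(2) - gamma(1)^2] / det = [(2.1978)(0.6474) - (0.1764)^2] / 4.79920788 = 1.39173876 / 4.79920788 = 0.29
So phi_hat = [0.0570, 0.2900].
Therefore phi_hat_1 = 0.0570.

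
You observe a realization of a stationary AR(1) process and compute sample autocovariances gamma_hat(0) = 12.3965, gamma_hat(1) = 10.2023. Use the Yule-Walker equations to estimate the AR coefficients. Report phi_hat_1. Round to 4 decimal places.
\hat\phi_{1} = 0.8230

The Yule-Walker equations for an AR(p) process read, in matrix form,
  Gamma_p phi = r_p,   with   (Gamma_p)_{ij} = gamma(|i - j|),
                       (r_p)_i = gamma(i),   i,j = 1..p.
Substitute the sample gammas (Toeplitz matrix and right-hand side of size 1):
  Gamma_p = [[12.3965]]
  r_p     = [10.2023]
With p = 1 this is the single equation gamma(0) phi_1 = gamma(1):
  phi_hat_1 = gamma(1) / gamma(0) = 10.2023 / 12.3965 = 0.8230.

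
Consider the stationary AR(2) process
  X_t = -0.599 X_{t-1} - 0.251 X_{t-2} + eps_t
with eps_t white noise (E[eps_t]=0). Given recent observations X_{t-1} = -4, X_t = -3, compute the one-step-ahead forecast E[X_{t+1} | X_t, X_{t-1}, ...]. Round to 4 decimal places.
E[X_{t+1} \mid \mathcal F_t] = 2.8010

For an AR(p) model X_t = c + sum_i phi_i X_{t-i} + eps_t, the
one-step-ahead conditional mean is
  E[X_{t+1} | X_t, ...] = c + sum_i phi_i X_{t+1-i}.
Substitute known values:
  E[X_{t+1} | ...] = (-0.599) * (-3) + (-0.251) * (-4)
                   = 2.8010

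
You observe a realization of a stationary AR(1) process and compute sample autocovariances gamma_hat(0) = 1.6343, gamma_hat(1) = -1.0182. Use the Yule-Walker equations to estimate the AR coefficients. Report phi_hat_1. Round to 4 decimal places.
\hat\phi_{1} = -0.6230

The Yule-Walker equations for an AR(p) process read, in matrix form,
  Gamma_p phi = r_p,   with   (Gamma_p)_{ij} = gamma(|i - j|),
                       (r_p)_i = gamma(i),   i,j = 1..p.
Substitute the sample gammas (Toeplitz matrix and right-hand side of size 1):
  Gamma_p = [[1.6343]]
  r_p     = [-1.0182]
With p = 1 this is the single equation gamma(0) phi_1 = gamma(1):
  phi_hat_1 = gamma(1) / gamma(0) = -1.0182 / 1.6343 = -0.6230.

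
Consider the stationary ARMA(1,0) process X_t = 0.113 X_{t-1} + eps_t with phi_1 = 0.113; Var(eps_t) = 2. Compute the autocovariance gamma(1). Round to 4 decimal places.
\gamma(1) = 0.2289

Multiply the model equation by X_{t-k} and take expectations. With theta_0 = psi_0 = 1 and psi_j the MA(infinity) weights, this gives
  gamma(k) - sum_i phi_i gamma(k-i) = c_k,
  c_k = sigma^2 * sum_{j=k..q} theta_j psi_{j-k}   (c_k = 0 for k > q),
using gamma(-m) = gamma(m).
Pure AR (q = 0): c_0 = sigma^2 = 2, c_k = 0 for k >= 1.
Equations for k = 0 and k = 1 (AR order 1):
  gamma(0) = phi_1 gamma(1) + c_0
  gamma(1) = phi_1 gamma(0) + c_1
Substituting the second into the first: gamma(0) (1 - phi_1^2) = c_0 + phi_1 c_1, so
  gamma(0) = c_0 / (1 - phi_1^2) = 2 / (1 - (0.113)^2) = 2 / 0.987231 = 2.025868.
  gamma(1) = phi_1 gamma(0) = (0.113)(2.025868) = 0.228923.
Therefore gamma(1) = 0.2289 (to 4 decimal places).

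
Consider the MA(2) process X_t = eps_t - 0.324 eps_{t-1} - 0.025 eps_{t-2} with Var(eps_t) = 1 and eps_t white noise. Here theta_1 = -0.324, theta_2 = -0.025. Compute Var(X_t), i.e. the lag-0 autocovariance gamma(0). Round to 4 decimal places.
\gamma(0) = 1.1056

For an MA(q) process X_t = eps_t + sum_i theta_i eps_{t-i} with
Var(eps_t) = sigma^2, the variance is
  gamma(0) = sigma^2 * (1 + sum_i theta_i^2).
  sum_i theta_i^2 = (-0.324)^2 + (-0.025)^2 = 0.104976 + 0.000625 = 0.105601.
  gamma(0) = 1 * (1 + 0.105601) = 1 * 1.105601 = 1.105601, which rounds to 1.1056.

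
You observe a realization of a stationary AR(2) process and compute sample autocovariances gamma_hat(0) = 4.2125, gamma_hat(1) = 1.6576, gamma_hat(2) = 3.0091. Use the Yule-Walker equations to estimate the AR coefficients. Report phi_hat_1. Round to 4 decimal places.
\hat\phi_{1} = 0.1330

The Yule-Walker equations for an AR(p) process read, in matrix form,
  Gamma_p phi = r_p,   with   (Gamma_p)_{ij} = gamma(|i - j|),
                       (r_p)_i = gamma(i),   i,j = 1..p.
Substitute the sample gammas (Toeplitz matrix and right-hand side of size 2):
  Gamma_p = [[4.2125, 1.6576], [1.6576, 4.2125]]
  r_p     = [1.6576, 3.0091]
Written out:
  4.2125 phi_1 + 1.6576 phi_2 = 1.6576
  1.6576 phi_1 + 4.2125 phi_2 = 3.0091
Solve by Cramer's rule:
  det = gamma(0)^2 - gamma(1)^2 = (4.2125)^2 - (1.6576)^2 = 17.74515625 - 2.74763776 = 14.99751849
  phi_hat_1 = [gamma(1) gamma(0) - gamma(1) gamma(2)] / det = [(1.6576)(4.2125) - (1.6576)(3.0091)] / 14.99751849 = 1.99475584 / 14.99751849 = 0.133
  phi_hat_2 = [gamma(0) gamma(2) - gamma(1)^2] / det = [(4.2125)(3.0091) - (1.6576)^2] / 14.99751849 = 9.92819599 / 14.99751849 = 0.662
So phi_hat = [0.1330, 0.6620].
Therefore phi_hat_1 = 0.1330.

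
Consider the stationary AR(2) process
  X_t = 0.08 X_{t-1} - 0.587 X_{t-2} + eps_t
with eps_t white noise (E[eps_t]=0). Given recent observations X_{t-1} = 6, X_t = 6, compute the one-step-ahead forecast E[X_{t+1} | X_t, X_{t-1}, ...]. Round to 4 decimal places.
E[X_{t+1} \mid \mathcal F_t] = -3.0420

For an AR(p) model X_t = c + sum_i phi_i X_{t-i} + eps_t, the
one-step-ahead conditional mean is
  E[X_{t+1} | X_t, ...] = c + sum_i phi_i X_{t+1-i}.
Substitute known values:
  E[X_{t+1} | ...] = (0.08) * (6) + (-0.587) * (6)
                   = -3.0420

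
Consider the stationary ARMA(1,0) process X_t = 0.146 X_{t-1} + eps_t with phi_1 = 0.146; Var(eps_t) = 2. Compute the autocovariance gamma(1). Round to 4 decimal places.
\gamma(1) = 0.2984

Multiply the model equation by X_{t-k} and take expectations. With theta_0 = psi_0 = 1 and psi_j the MA(infinity) weights, this gives
  gamma(k) - sum_i phi_i gamma(k-i) = c_k,
  c_k = sigma^2 * sum_{j=k..q} theta_j psi_{j-k}   (c_k = 0 for k > q),
using gamma(-m) = gamma(m).
Pure AR (q = 0): c_0 = sigma^2 = 2, c_k = 0 for k >= 1.
Equations for k = 0 and k = 1 (AR order 1):
  gamma(0) = phi_1 gamma(1) + c_0
  gamma(1) = phi_1 gamma(0) + c_1
Substituting the second into the first: gamma(0) (1 - phi_1^2) = c_0 + phi_1 c_1, so
  gamma(0) = c_0 / (1 - phi_1^2) = 2 / (1 - (0.146)^2) = 2 / 0.978684 = 2.043561.
  gamma(1) = phi_1 gamma(0) = (0.146)(2.043561) = 0.29836.
Therefore gamma(1) = 0.2984 (to 4 decimal places).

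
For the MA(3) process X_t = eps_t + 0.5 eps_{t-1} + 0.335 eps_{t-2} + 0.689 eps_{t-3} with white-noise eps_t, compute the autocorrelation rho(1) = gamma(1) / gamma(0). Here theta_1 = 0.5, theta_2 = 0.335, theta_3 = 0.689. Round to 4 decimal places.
\rho(1) = 0.4890

For an MA(q) process with theta_0 = 1, the autocovariance is
  gamma(k) = sigma^2 * sum_{i=0..q-k} theta_i * theta_{i+k},
and rho(k) = gamma(k) / gamma(0). Sigma^2 cancels.
  numerator   = (1)*(0.5) + (0.5)*(0.335) + (0.335)*(0.689) = 0.898315.
  denominator = (1)^2 + (0.5)^2 + (0.335)^2 + (0.689)^2 = 1.836946.
  rho(1) = 0.898315 / 1.836946 = 0.4890.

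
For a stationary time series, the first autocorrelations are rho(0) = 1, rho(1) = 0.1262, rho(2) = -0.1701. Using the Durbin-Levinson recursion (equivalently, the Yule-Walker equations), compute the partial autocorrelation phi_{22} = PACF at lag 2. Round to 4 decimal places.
\phi_{22} = -0.1890

The PACF at lag k is phi_{kk}, the last component of the solution
to the Yule-Walker system G_k phi = r_k where
  (G_k)_{ij} = rho(|i - j|), (r_k)_i = rho(i), i,j = 1..k.
Equivalently, Durbin-Levinson gives phi_{kk} iteratively:
  phi_{11} = rho(1)
  phi_{kk} = [rho(k) - sum_{j=1..k-1} phi_{k-1,j} rho(k-j)]
            / [1 - sum_{j=1..k-1} phi_{k-1,j} rho(j)],
  phi_{k,j} = phi_{k-1,j} - phi_{kk} phi_{k-1,k-j},  j = 1..k-1.
Step k = 1:
  phi_11 = rho(1) = 0.1262.
Step k = 2:
  phi_22 = [rho(2) - phi_11 rho(1)] / [1 - phi_11 rho(1)] = [-0.1701 - (0.1262)(0.1262)] / [1 - (0.1262)(0.1262)]
         = -0.18602644 / 0.98407356 = -0.189.
Therefore phi_{22} = -0.1890.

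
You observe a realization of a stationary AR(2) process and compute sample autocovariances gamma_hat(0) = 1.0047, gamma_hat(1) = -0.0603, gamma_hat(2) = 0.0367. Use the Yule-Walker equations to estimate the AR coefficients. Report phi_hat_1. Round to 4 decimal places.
\hat\phi_{1} = -0.0580

The Yule-Walker equations for an AR(p) process read, in matrix form,
  Gamma_p phi = r_p,   with   (Gamma_p)_{ij} = gamma(|i - j|),
                       (r_p)_i = gamma(i),   i,j = 1..p.
Substitute the sample gammas (Toeplitz matrix and right-hand side of size 2):
  Gamma_p = [[1.0047, -0.0603], [-0.0603, 1.0047]]
  r_p     = [-0.0603, 0.0367]
Written out:
  1.0047 phi_1 - 0.0603 phi_2 = -0.0603
  -0.0603 phi_1 + 1.0047 phi_2 = 0.0367
Solve by Cramer's rule:
  det = gamma(0)^2 - gamma(1)^2 = (1.0047)^2 - (-0.0603)^2 = 1.00942209 - 0.00363609 = 1.005786
  phi_hat_1 = [gamma(1) gamma(0) - gamma(1) gamma(2)] / det = [(-0.0603)(1.0047) - (-0.0603)(0.0367)] / 1.005786 = -0.0583704 / 1.005786 = -0.058
  phi_hat_2 = [gamma(0) gamma(2) - gamma(1)^2] / det = [(1.0047)(0.0367) - (-0.0603)^2] / 1.005786 = 0.0332364 / 1.005786 = 0.033
So phi_hat = [-0.0580, 0.0330].
Therefore phi_hat_1 = -0.0580.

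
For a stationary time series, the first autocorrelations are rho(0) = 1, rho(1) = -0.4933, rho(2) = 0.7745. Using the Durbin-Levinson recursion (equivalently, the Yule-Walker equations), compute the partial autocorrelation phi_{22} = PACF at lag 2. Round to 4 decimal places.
\phi_{22} = 0.7020

The PACF at lag k is phi_{kk}, the last component of the solution
to the Yule-Walker system G_k phi = r_k where
  (G_k)_{ij} = rho(|i - j|), (r_k)_i = rho(i), i,j = 1..k.
Equivalently, Durbin-Levinson gives phi_{kk} iteratively:
  phi_{11} = rho(1)
  phi_{kk} = [rho(k) - sum_{j=1..k-1} phi_{k-1,j} rho(k-j)]
            / [1 - sum_{j=1..k-1} phi_{k-1,j} rho(j)],
  phi_{k,j} = phi_{k-1,j} - phi_{kk} phi_{k-1,k-j},  j = 1..k-1.
Step k = 1:
  phi_11 = rho(1) = -0.4933.
Step k = 2:
  phi_22 = [rho(2) - phi_11 rho(1)] / [1 - phi_11 rho(1)] = [0.7745 - (-0.4933)(-0.4933)] / [1 - (-0.4933)(-0.4933)]
         = 0.53115511 / 0.75665511 = 0.702.
Therefore phi_{22} = 0.7020.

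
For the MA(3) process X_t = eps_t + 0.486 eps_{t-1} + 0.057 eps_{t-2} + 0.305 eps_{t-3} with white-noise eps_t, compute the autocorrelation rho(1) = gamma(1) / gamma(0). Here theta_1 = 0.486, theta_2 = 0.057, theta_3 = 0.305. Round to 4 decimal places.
\rho(1) = 0.3986

For an MA(q) process with theta_0 = 1, the autocovariance is
  gamma(k) = sigma^2 * sum_{i=0..q-k} theta_i * theta_{i+k},
and rho(k) = gamma(k) / gamma(0). Sigma^2 cancels.
  numerator   = (1)*(0.486) + (0.486)*(0.057) + (0.057)*(0.305) = 0.531087.
  denominator = (1)^2 + (0.486)^2 + (0.057)^2 + (0.305)^2 = 1.33247.
  rho(1) = 0.531087 / 1.33247 = 0.3986.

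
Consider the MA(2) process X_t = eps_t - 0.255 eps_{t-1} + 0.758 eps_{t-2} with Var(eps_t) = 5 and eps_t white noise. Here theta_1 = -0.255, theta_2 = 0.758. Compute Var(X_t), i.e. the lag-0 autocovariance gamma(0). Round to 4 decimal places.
\gamma(0) = 8.1979

For an MA(q) process X_t = eps_t + sum_i theta_i eps_{t-i} with
Var(eps_t) = sigma^2, the variance is
  gamma(0) = sigma^2 * (1 + sum_i theta_i^2).
  sum_i theta_i^2 = (-0.255)^2 + (0.758)^2 = 0.065025 + 0.574564 = 0.639589.
  gamma(0) = 5 * (1 + 0.639589) = 5 * 1.639589 = 8.197945, which rounds to 8.1979.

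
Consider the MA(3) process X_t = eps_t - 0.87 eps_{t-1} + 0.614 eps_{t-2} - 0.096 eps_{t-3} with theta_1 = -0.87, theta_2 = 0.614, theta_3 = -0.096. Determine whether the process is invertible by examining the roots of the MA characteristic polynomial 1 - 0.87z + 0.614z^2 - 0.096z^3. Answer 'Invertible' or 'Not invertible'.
\text{Invertible}

The MA(q) characteristic polynomial is P(z) = 1 - 0.87z + 0.614z^2 - 0.096z^3.
Invertibility requires all roots to lie outside the unit circle, i.e. |z| > 1 for every root.
Degree 3: look for a simple real root z0 first, then factor out (1 - z/z0) and solve the remaining quadratic.
Testing z0 = 5: P(5) = 1 + (-0.87)(5) + (0.614)(5)^2 + (-0.096)(5)^3
  = 1 + (-4.35) + (15.35) + (-12) = 0.  So z_0 = 5 is a root, |z_0| = 5.
Divide out the factor (1 - 0.2 z) = (1 - z/z0) (since 1/z0 = 0.2):
  P(z) = (1 - 0.2 z)(1 + (-0.67) z + (0.48) z^2)
  [check: z-coef -0.67 - (0.2) = -0.87; z^2-coef 0.48 - (0.2)(-0.67) = 0.614; z^3-coef -(0.2)(0.48) = -0.096.]
Remaining roots from the quadratic factor 1 + (-0.67) z + (0.48) z^2:
  Set 1 + (-0.67) z + (0.48) z^2 = 0, i.e. a z^2 + b z + c = 0 with a = 0.48, b = -0.67, c = 1.
  Discriminant D = b^2 - 4ac = (-0.67)^2 - 4*(0.48)*1 = 0.4489 - (1.92) = -1.4711.
  D < 0, so the roots are the complex-conjugate pair z = (-b +/- i sqrt(-D)) / (2a) = 0.6979 +/- 1.2634i.
  For a conjugate pair |z|^2 = z * conj(z) = (product of roots) = c/a = 1/(0.48) = 2.083333, so |z| = sqrt(2.083333) = 1.4434 for both roots.
Moduli of all roots: 5.0000, 1.4434, 1.4434.
All moduli strictly greater than 1? Yes.
Verdict: Invertible.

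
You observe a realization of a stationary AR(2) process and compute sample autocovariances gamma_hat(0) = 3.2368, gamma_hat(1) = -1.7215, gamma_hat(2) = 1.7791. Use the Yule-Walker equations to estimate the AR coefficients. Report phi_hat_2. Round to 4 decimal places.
\hat\phi_{2} = 0.3720

The Yule-Walker equations for an AR(p) process read, in matrix form,
  Gamma_p phi = r_p,   with   (Gamma_p)_{ij} = gamma(|i - j|),
                       (r_p)_i = gamma(i),   i,j = 1..p.
Substitute the sample gammas (Toeplitz matrix and right-hand side of size 2):
  Gamma_p = [[3.2368, -1.7215], [-1.7215, 3.2368]]
  r_p     = [-1.7215, 1.7791]
Written out:
  3.2368 phi_1 - 1.7215 phi_2 = -1.7215
  -1.7215 phi_1 + 3.2368 phi_2 = 1.7791
Solve by Cramer's rule:
  det = gamma(0)^2 - gamma(1)^2 = (3.2368)^2 - (-1.7215)^2 = 10.47687424 - 2.96356225 = 7.51331199
  phi_hat_1 = [gamma(1) gamma(0) - gamma(1) gamma(2)] / det = [(-1.7215)(3.2368) - (-1.7215)(1.7791)] / 7.51331199 = -2.50943055 / 7.51331199 = -0.334
  phi_hat_2 = [gamma(0) gamma(2) - gamma(1)^2] / det = [(3.2368)(1.7791) - (-1.7215)^2] / 7.51331199 = 2.79502863 / 7.51331199 = 0.372
So phi_hat = [-0.3340, 0.3720].
Therefore phi_hat_2 = 0.3720.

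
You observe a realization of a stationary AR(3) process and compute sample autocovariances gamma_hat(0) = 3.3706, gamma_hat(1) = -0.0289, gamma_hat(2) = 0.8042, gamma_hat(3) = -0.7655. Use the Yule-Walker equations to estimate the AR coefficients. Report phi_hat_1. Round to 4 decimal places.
\hat\phi_{1} = 0.0500

The Yule-Walker equations for an AR(p) process read, in matrix form,
  Gamma_p phi = r_p,   with   (Gamma_p)_{ij} = gamma(|i - j|),
                       (r_p)_i = gamma(i),   i,j = 1..p.
Substitute the sample gammas (Toeplitz matrix and right-hand side of size 3):
  Gamma_p = [[3.3706, -0.0289, 0.8042], [-0.0289, 3.3706, -0.0289], [0.8042, -0.0289, 3.3706]]
  r_p     = [-0.0289, 0.8042, -0.7655]
Written out (R1..R3):
  (R1) 3.3706 phi_1 - 0.0289 phi_2 + 0.8042 phi_3 = -0.0289
  (R2) -0.0289 phi_1 + 3.3706 phi_2 - 0.0289 phi_3 = 0.8042
  (R3) 0.8042 phi_1 - 0.0289 phi_2 + 3.3706 phi_3 = -0.7655
Gaussian elimination:
  R2 <- R2 - (-0.0289/3.3706) R1 = R2 - (-0.008574) R1:  3.370352 phi_2 - 0.022005 phi_3 = 0.803952
  R3 <- R3 - (0.8042/3.3706) R1 = R3 - (0.238593) R1:  -0.022005 phi_2 + 3.178724 phi_3 = -0.758605
  R3 <- R3 - (-0.022005/3.370352) R2 = R3 - (-0.006529) R2:  3.17858 phi_3 = -0.753356
Back-substitution:
  phi_hat_3 = -0.753356 / 3.17858 = -0.23701
  phi_hat_2 = (0.803952 - (-0.022005)(-0.23701)) / 3.370352 = 0.236989
  phi_hat_1 = (-0.0289 - (-0.0289)(0.236989) - (0.8042)(-0.23701)) / 3.3706 = 0.050007
So phi_hat = [0.0500, 0.2370, -0.2370].
Therefore phi_hat_1 = 0.0500.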